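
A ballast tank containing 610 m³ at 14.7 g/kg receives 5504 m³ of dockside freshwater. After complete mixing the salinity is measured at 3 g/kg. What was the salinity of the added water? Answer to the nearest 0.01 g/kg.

Salt balance: 610×14.7 + 5,504×S = 6,114×3
8,967 + 5,504·S = 18,342
S = (18,342 − 8,967) / 5,504 = 1.7033 g/kg

1.70 g/kg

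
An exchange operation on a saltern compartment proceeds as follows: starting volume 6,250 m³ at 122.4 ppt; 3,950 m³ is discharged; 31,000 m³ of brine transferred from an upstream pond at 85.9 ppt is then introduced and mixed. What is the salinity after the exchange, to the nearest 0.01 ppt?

Remaining after removal: 2,300 m³ at 122.4 ppt (salt = 281,520)
After addition: salt = 281,520 + 31,000×85.9 = 2,944,420; volume = 33,300 m³
S = 2,944,420 / 33,300 = 88.421 ppt

88.42 ppt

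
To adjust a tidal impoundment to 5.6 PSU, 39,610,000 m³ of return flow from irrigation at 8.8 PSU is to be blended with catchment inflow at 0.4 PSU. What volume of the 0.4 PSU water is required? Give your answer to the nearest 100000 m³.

Salt balance: 39,610,000×8.8 + V×0.4 = (39,610,000+V)×5.6
348,568,000 + 0.4V = 221,816,000 + 5.6V
126,752,000 = 5.2V
V = 24,375,384.62 m³

24400000 m³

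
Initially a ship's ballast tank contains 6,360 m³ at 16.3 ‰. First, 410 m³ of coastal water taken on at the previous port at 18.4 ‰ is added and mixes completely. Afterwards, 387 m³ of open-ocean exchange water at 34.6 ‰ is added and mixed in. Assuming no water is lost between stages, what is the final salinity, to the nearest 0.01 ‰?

Salt balance:
Initial salt = 6,360×16.3 = 103,668
After stage 1: salt = 103,668 + 410×18.4 = 111,212; volume = 6,770 m³; S = 16.427 ‰
After stage 2: salt = 111,212 + 387×34.6 = 124,602.2; volume = 7,157 m³
S = 124,602.2 / 7,157 = 17.4098 ‰

17.41 ‰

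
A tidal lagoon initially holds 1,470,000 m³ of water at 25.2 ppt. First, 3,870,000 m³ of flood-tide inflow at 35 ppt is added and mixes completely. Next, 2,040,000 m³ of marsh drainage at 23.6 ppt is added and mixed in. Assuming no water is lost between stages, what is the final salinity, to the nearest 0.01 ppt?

Mass of salt is conserved:
Initial salt = 1,470,000×25.2 = 37,044,000
After stage 1: salt = 37,044,000 + 3,870,000×35 = 172,494,000; volume = 5,340,000 m³; S = 32.302 ppt
After stage 2: salt = 172,494,000 + 2,040,000×23.6 = 220,638,000; volume = 7,380,000 m³
S = 220,638,000 / 7,380,000 = 29.8967 ppt

29.90 ppt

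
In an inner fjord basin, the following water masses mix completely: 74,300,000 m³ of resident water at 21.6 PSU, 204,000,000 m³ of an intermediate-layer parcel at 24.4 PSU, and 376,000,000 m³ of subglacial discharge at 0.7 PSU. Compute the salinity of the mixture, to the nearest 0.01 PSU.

Weighted by volume,
salt = 74,300,000×21.6 + 204,000,000×24.4 + 376,000,000×0.7 = 1,604,880,000 + 4,977,600,000 + 263,200,000 = 6,845,680,000
volume = 74,300,000 + 204,000,000 + 376,000,000 = 654,300,000 m³
S = 6,845,680,000 / 654,300,000 = 10.4626 PSU

10.46 PSU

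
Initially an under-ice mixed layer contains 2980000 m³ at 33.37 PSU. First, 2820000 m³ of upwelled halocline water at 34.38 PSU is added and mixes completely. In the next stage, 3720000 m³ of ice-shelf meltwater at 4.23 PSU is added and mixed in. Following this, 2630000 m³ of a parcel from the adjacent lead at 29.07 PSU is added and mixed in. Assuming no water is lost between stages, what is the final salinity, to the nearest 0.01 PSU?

Weighted by volume,
Initial salt = 2,980,000×33.37 = 99,442,600
After stage 1: salt = 99,442,600 + 2,820,000×34.38 = 196,394,200; volume = 5,800,000 m³; S = 33.861 PSU
After stage 2: salt = 196,394,200 + 3,720,000×4.23 = 212,129,800; volume = 9,520,000 m³; S = 22.283 PSU
After stage 3: salt = 212,129,800 + 2,630,000×29.07 = 288,583,900; volume = 12,150,000 m³
S = 288,583,900 / 12,150,000 = 23.7518 PSU

23.75 PSU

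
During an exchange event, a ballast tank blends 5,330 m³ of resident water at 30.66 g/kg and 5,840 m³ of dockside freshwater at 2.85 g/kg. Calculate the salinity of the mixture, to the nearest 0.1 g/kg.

16.1 g/kg

Conserving salt mass:
salt = 5,330×30.66 + 5,840×2.85 = 163,417.8 + 16,644 = 180,061.8
volume = 5,330 + 5,840 = 11,170 m³
S = 180,061.8 / 11,170 = 16.12 g/kg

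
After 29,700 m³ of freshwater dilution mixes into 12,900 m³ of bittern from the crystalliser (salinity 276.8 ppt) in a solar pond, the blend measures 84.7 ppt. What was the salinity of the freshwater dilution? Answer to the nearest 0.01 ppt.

1.26 ppt

Salt balance: 12,900×276.8 + 29,700×S = 42,600×84.7
3,570,720 + 29,700·S = 3,608,220
S = (3,608,220 − 3,570,720) / 29,700 = 1.2626 ppt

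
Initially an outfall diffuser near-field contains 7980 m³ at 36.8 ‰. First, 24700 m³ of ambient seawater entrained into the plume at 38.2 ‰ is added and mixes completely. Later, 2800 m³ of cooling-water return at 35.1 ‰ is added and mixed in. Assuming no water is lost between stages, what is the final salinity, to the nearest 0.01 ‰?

37.64 ‰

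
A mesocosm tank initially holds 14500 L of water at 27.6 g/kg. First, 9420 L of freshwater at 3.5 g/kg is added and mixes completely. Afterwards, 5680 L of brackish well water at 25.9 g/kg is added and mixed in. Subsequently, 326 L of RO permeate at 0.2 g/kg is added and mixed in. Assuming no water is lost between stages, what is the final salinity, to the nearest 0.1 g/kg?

By conservation of dissolved salt,
Initial salt = 14,500×27.6 = 400,200
After stage 1: salt = 400,200 + 9,420×3.5 = 433,170; volume = 23,920 L; S = 18.109 g/kg
After stage 2: salt = 433,170 + 5,680×25.9 = 580,282; volume = 29,600 L; S = 19.604 g/kg
After stage 3: salt = 580,282 + 326×0.2 = 580,347.2; volume = 29,926 L
S = 580,347.2 / 29,926 = 19.3927 g/kg

19.4 g/kg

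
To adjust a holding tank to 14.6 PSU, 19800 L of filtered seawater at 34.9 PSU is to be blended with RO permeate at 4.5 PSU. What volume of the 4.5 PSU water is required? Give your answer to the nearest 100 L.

Salt balance: 19,800×34.9 + V×4.5 = (19,800+V)×14.6
691,020 + 4.5V = 289,080 + 14.6V
401,940 = 10.1V
V = 39,796.04 L

39800 L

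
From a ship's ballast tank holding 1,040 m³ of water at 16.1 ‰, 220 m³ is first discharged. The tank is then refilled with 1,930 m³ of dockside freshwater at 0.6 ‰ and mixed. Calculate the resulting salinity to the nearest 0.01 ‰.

Remaining after removal: 820 m³ at 16.1 ‰ (salt = 13,202)
After addition: salt = 13,202 + 1,930×0.6 = 14,360; volume = 2,750 m³
S = 14,360 / 2,750 = 5.2218 ‰

5.22 ‰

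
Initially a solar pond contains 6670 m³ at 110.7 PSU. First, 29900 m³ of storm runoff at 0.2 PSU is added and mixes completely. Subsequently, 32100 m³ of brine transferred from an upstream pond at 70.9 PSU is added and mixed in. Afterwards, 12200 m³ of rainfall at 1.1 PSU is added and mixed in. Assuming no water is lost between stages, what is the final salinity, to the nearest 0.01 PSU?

By conservation of dissolved salt,
Initial salt = 6,670×110.7 = 738,369
After stage 1: salt = 738,369 + 29,900×0.2 = 744,349; volume = 36,570 m³; S = 20.354 PSU
After stage 2: salt = 744,349 + 32,100×70.9 = 3,020,239; volume = 68,670 m³; S = 43.982 PSU
After stage 3: salt = 3,020,239 + 12,200×1.1 = 3,033,659; volume = 80,870 m³
S = 3,033,659 / 80,870 = 37.5128 PSU

37.51 PSU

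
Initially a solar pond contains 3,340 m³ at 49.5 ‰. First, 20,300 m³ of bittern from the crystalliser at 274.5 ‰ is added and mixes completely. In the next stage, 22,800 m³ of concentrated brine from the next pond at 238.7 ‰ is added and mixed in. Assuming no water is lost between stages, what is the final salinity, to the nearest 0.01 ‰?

By conservation of dissolved salt,
Initial salt = 3,340×49.5 = 165,330
After stage 1: salt = 165,330 + 20,300×274.5 = 5,737,680; volume = 23,640 m³; S = 242.711 ‰
After stage 2: salt = 5,737,680 + 22,800×238.7 = 11,180,040; volume = 46,440 m³
S = 11,180,040 / 46,440 = 240.7416 ‰

240.74 ‰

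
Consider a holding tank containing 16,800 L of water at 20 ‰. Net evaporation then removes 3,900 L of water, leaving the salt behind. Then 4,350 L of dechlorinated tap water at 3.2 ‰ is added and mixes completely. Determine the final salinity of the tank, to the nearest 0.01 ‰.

After evaporation: salt = 16,800×20 = 336,000; volume = 16,800 − 3,900 = 12,900 L
After mixing: salt = 336,000 + 4,350×3.2 = 349,920; volume = 12,900 + 4,350 = 17,250 L
S = 349,920 / 17,250 = 20.2852 ‰

20.29 ‰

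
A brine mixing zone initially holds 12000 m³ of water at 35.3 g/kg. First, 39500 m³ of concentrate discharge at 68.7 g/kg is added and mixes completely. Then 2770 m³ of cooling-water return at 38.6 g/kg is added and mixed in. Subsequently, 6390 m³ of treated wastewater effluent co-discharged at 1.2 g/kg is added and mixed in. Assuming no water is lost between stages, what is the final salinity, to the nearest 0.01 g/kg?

53.61 g/kg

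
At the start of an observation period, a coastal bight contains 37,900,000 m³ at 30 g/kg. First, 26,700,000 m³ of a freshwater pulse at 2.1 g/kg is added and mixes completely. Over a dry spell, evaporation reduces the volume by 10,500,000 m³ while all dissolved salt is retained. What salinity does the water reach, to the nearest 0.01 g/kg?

After mixing: salt = 37,900,000×30 + 26,700,000×2.1 = 1,193,070,000; volume = 64,600,000 m³
After evaporation: salt unchanged = 1,193,070,000; volume = 64,600,000 − 10,500,000 = 54,100,000 m³
S = 1,193,070,000 / 54,100,000 = 22.053 g/kg

22.05 g/kg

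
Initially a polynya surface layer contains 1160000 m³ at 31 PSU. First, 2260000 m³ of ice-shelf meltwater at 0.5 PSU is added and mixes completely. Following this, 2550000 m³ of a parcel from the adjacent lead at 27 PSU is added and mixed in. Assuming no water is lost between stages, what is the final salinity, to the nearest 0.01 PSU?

Weighted by volume,
Initial salt = 1,160,000×31 = 35,960,000
After stage 1: salt = 35,960,000 + 2,260,000×0.5 = 37,090,000; volume = 3,420,000 m³; S = 10.845 PSU
After stage 2: salt = 37,090,000 + 2,550,000×27 = 105,940,000; volume = 5,970,000 m³
S = 105,940,000 / 5,970,000 = 17.7454 PSU

17.75 PSU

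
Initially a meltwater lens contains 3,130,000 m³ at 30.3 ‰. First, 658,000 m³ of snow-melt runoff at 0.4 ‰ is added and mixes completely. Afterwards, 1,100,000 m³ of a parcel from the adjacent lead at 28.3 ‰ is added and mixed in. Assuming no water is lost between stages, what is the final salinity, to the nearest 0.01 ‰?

25.82 ‰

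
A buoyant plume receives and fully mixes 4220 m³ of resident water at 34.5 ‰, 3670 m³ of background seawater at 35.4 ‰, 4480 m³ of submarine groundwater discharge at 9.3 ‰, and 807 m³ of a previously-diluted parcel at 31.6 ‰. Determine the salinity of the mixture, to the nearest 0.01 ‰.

By conservation of dissolved salt,
salt = 4,220×34.5 + 3,670×35.4 + 4,480×9.3 + 807×31.6 = 145,590 + 129,918 + 41,664 + 25,501.2 = 342,673.2
volume = 4,220 + 3,670 + 4,480 + 807 = 13,177 m³
S = 342,673.2 / 13,177 = 26.0054 ‰

26.01 ‰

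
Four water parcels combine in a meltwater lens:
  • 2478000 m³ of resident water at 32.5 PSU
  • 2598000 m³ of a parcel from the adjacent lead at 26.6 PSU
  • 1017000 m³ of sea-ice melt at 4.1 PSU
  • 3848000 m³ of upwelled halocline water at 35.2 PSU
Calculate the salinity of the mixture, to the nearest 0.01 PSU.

Salt balance:
salt = 2,478,000×32.5 + 2,598,000×26.6 + 1,017,000×4.1 + 3,848,000×35.2 = 80,535,000 + 69,106,800 + 4,169,700 + 135,449,600 = 289,261,100
volume = 2,478,000 + 2,598,000 + 1,017,000 + 3,848,000 = 9,941,000 m³
S = 289,261,100 / 9,941,000 = 29.0978 PSU

29.10 PSU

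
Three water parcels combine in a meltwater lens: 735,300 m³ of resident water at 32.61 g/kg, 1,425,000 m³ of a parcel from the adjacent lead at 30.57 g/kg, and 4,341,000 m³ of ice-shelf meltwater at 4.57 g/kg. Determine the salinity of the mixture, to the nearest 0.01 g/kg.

13.44 g/kg

Conserving salt mass:
salt = 735,300×32.61 + 1,425,000×30.57 + 4,341,000×4.57 = 23,978,133 + 43,562,250 + 19,838,370 = 87,378,753
volume = 735,300 + 1,425,000 + 4,341,000 = 6,501,300 m³
S = 87,378,753 / 6,501,300 = 13.4402 g/kg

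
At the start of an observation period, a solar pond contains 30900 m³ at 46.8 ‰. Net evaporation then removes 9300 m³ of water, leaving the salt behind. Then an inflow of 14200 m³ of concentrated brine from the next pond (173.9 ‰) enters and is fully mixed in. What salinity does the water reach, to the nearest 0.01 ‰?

After evaporation: salt = 30,900×46.8 = 1,446,120; volume = 30,900 − 9,300 = 21,600 m³
After mixing: salt = 1,446,120 + 14,200×173.9 = 3,915,500; volume = 21,600 + 14,200 = 35,800 m³
S = 3,915,500 / 35,800 = 109.3715 ‰

109.37 ‰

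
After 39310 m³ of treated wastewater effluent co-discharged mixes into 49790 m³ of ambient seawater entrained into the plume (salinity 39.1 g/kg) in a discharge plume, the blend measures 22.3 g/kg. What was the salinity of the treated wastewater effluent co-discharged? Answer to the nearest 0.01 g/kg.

Salt balance: 49,790×39.1 + 39,310×S = 89,100×22.3
1,946,789 + 39,310·S = 1,986,930
S = (1,986,930 − 1,946,789) / 39,310 = 1.0211 g/kg

1.02 g/kg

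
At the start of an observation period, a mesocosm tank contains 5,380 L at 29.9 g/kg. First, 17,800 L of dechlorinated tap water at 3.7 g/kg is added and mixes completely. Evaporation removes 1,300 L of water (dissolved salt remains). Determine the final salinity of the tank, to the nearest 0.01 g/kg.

10.36 g/kg

After mixing: salt = 5,380×29.9 + 17,800×3.7 = 226,722; volume = 23,180 L
After evaporation: salt unchanged = 226,722; volume = 23,180 − 1,300 = 21,880 L
S = 226,722 / 21,880 = 10.3621 g/kg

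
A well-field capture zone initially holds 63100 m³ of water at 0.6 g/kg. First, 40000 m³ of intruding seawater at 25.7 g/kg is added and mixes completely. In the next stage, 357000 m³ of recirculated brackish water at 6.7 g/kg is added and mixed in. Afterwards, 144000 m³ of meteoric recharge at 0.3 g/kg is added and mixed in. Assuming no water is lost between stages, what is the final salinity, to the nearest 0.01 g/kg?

5.80 g/kg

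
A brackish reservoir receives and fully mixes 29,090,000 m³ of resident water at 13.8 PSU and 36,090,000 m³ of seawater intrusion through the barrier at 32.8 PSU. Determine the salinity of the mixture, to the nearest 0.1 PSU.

Mass of salt is conserved:
salt = 29,090,000×13.8 + 36,090,000×32.8 = 401,442,000 + 1,183,752,000 = 1,585,194,000
volume = 29,090,000 + 36,090,000 = 65,180,000 m³
S = 1,585,194,000 / 65,180,000 = 24.32 PSU

24.3 PSU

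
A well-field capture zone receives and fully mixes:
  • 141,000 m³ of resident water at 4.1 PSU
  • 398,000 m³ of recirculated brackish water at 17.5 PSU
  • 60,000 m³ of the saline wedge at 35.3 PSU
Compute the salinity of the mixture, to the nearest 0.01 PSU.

Weighted by volume,
salt = 141,000×4.1 + 398,000×17.5 + 60,000×35.3 = 578,100 + 6,965,000 + 2,118,000 = 9,661,100
volume = 141,000 + 398,000 + 60,000 = 599,000 m³
S = 9,661,100 / 599,000 = 16.1287 PSU

16.13 PSU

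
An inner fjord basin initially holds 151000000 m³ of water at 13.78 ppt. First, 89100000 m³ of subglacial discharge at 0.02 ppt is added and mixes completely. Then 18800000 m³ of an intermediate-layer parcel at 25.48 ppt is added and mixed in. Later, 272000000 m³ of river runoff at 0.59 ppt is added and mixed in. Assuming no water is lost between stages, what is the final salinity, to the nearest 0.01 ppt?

Conserving salt mass:
Initial salt = 151,000,000×13.78 = 2,080,780,000
After stage 1: salt = 2,080,780,000 + 89,100,000×0.02 = 2,082,562,000; volume = 240,100,000 m³; S = 8.674 ppt
After stage 2: salt = 2,082,562,000 + 18,800,000×25.48 = 2,561,586,000; volume = 258,900,000 m³; S = 9.894 ppt
After stage 3: salt = 2,561,586,000 + 272,000,000×0.59 = 2,722,066,000; volume = 530,900,000 m³
S = 2,722,066,000 / 530,900,000 = 5.1273 ppt

5.13 ppt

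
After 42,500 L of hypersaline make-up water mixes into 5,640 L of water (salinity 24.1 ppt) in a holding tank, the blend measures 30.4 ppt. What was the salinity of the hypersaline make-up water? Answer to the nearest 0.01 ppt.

31.24 ppt

Salt balance: 5,640×24.1 + 42,500×S = 48,140×30.4
135,924 + 42,500·S = 1,463,456
S = (1,463,456 − 135,924) / 42,500 = 31.236 ppt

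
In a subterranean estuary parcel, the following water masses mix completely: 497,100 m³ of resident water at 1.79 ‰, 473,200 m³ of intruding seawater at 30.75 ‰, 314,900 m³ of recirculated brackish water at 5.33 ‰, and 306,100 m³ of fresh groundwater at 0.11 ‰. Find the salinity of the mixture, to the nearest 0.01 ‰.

Total salt / total volume:
salt = 497,100×1.79 + 473,200×30.75 + 314,900×5.33 + 306,100×0.11 = 889,809 + 14,550,900 + 1,678,417 + 33,671 = 17,152,797
volume = 497,100 + 473,200 + 314,900 + 306,100 = 1,591,300 m³
S = 17,152,797 / 1,591,300 = 10.7791 ‰

10.78 ‰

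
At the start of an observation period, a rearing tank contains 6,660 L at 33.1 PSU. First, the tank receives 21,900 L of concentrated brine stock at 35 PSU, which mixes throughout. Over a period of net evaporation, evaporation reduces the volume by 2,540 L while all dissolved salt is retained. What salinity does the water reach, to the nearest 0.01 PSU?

37.93 PSU

After mixing: salt = 6,660×33.1 + 21,900×35 = 986,946; volume = 28,560 L
After evaporation: salt unchanged = 986,946; volume = 28,560 − 2,540 = 26,020 L
S = 986,946 / 26,020 = 37.9303 PSU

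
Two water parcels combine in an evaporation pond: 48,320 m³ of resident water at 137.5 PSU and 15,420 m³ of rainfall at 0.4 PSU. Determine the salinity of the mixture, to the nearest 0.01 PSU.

By conservation of dissolved salt,
salt = 48,320×137.5 + 15,420×0.4 = 6,644,000 + 6,168 = 6,650,168
volume = 48,320 + 15,420 = 63,740 m³
S = 6,650,168 / 63,740 = 104.3327 PSU

104.33 PSU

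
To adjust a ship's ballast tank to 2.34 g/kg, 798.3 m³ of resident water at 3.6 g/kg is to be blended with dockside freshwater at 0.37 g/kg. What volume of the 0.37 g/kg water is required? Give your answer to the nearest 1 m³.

511 m³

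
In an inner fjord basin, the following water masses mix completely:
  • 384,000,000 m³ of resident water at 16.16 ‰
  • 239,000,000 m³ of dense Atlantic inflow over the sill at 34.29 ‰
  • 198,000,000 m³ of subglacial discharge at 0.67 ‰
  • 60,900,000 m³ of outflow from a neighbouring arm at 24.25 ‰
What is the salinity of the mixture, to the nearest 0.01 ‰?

18.15 ‰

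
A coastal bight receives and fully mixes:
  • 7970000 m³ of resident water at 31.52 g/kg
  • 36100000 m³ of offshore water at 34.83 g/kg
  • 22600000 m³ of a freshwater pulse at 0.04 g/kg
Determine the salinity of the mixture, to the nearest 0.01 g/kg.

Weighted by volume,
salt = 7,970,000×31.52 + 36,100,000×34.83 + 22,600,000×0.04 = 251,214,400 + 1,257,363,000 + 904,000 = 1,509,481,400
volume = 7,970,000 + 36,100,000 + 22,600,000 = 66,670,000 m³
S = 1,509,481,400 / 66,670,000 = 22.6411 g/kg

22.64 g/kg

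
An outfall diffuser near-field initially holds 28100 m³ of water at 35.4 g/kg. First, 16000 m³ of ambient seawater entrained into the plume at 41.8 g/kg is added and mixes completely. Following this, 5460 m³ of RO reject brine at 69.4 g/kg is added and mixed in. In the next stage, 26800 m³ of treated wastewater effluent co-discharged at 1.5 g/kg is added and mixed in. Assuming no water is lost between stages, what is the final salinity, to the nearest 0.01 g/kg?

Mass of salt is conserved:
Initial salt = 28,100×35.4 = 994,740
After stage 1: salt = 994,740 + 16,000×41.8 = 1,663,540; volume = 44,100 m³; S = 37.722 g/kg
After stage 2: salt = 1,663,540 + 5,460×69.4 = 2,042,464; volume = 49,560 m³; S = 41.212 g/kg
After stage 3: salt = 2,042,464 + 26,800×1.5 = 2,082,664; volume = 76,360 m³
S = 2,082,664 / 76,360 = 27.2743 g/kg

27.27 g/kg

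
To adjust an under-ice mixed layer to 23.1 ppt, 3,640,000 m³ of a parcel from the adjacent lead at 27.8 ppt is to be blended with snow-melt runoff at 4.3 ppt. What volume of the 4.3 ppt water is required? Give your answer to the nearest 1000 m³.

Salt balance: 3,640,000×27.8 + V×4.3 = (3,640,000+V)×23.1
101,192,000 + 4.3V = 84,084,000 + 23.1V
17,108,000 = 18.8V
V = 910,000 m³

910000 m³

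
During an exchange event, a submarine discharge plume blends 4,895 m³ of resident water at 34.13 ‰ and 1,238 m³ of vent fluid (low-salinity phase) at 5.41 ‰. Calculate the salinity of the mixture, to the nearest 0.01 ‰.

Total salt / total volume:
salt = 4,895×34.13 + 1,238×5.41 = 167,066.35 + 6,697.58 = 173,763.93
volume = 4,895 + 1,238 = 6,133 m³
S = 173,763.93 / 6,133 = 28.3326 ‰

28.33 ‰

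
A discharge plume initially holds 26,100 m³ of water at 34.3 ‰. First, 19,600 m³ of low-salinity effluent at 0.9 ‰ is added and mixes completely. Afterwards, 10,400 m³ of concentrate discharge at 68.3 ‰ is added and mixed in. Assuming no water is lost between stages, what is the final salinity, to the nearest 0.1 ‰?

Weighted by volume,
Initial salt = 26,100×34.3 = 895,230
After stage 1: salt = 895,230 + 19,600×0.9 = 912,870; volume = 45,700 m³; S = 19.975 ‰
After stage 2: salt = 912,870 + 10,400×68.3 = 1,623,190; volume = 56,100 m³
S = 1,623,190 / 56,100 = 28.9339 ‰

28.9 ‰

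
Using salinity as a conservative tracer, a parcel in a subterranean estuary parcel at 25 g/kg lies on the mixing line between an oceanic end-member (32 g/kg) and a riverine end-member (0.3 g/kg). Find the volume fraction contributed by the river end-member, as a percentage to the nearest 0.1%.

22.1%

Let f be the freshwater fraction. Salt balance per unit volume:
f×0.3 + (1−f)×32 = 25
f = (32 − 25) / (32 − 0.3) = 7/31.7 = 0.2208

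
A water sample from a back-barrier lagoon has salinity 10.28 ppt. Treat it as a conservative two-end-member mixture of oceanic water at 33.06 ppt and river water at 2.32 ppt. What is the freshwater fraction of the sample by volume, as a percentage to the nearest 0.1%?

74.1%

Let f be the freshwater fraction. Salt balance per unit volume:
f×2.32 + (1−f)×33.06 = 10.28
f = (33.06 − 10.28) / (33.06 − 2.32) = 22.78/30.74 = 0.7411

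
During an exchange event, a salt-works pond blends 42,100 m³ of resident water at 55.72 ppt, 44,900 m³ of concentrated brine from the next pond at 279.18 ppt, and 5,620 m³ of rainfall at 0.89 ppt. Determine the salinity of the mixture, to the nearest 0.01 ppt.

160.72 ppt

Mass of salt is conserved:
salt = 42,100×55.72 + 44,900×279.18 + 5,620×0.89 = 2,345,812 + 12,535,182 + 5,001.8 = 14,885,995.8
volume = 42,100 + 44,900 + 5,620 = 92,620 m³
S = 14,885,995.8 / 92,620 = 160.7212 ppt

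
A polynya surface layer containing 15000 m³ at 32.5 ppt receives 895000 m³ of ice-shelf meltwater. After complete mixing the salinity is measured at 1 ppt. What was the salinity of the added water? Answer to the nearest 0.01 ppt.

Salt balance: 15,000×32.5 + 895,000×S = 910,000×1
487,500 + 895,000·S = 910,000
S = (910,000 − 487,500) / 895,000 = 0.4721 ppt

0.47 ppt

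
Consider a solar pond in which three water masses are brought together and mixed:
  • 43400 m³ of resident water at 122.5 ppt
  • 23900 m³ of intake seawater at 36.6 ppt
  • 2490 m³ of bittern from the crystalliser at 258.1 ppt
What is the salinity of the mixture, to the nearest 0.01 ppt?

97.92 ppt

Salt balance:
salt = 43,400×122.5 + 23,900×36.6 + 2,490×258.1 = 5,316,500 + 874,740 + 642,669 = 6,833,909
volume = 43,400 + 23,900 + 2,490 = 69,790 m³
S = 6,833,909 / 69,790 = 97.921 ppt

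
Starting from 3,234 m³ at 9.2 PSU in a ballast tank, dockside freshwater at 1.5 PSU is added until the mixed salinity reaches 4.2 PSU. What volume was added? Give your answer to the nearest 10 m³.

5990 m³

Salt balance: 3,234×9.2 + V×1.5 = (3,234+V)×4.2
29,752.8 + 1.5V = 13,582.8 + 4.2V
16,170 = 2.7V
V = 5,988.89 m³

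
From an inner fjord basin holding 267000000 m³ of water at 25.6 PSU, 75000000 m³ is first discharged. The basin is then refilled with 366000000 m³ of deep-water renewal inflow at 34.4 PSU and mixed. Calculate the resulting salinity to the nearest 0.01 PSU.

31.37 PSU

Remaining after removal: 192,000,000 m³ at 25.6 PSU (salt = 4,915,200,000)
After addition: salt = 4,915,200,000 + 366,000,000×34.4 = 17,505,600,000; volume = 558,000,000 m³
S = 17,505,600,000 / 558,000,000 = 31.372 PSU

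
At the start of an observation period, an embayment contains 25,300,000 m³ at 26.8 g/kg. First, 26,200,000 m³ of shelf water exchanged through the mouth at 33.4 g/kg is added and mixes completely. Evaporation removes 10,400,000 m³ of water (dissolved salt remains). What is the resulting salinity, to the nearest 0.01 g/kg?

37.79 g/kg

After mixing: salt = 25,300,000×26.8 + 26,200,000×33.4 = 1,553,120,000; volume = 51,500,000 m³
After evaporation: salt unchanged = 1,553,120,000; volume = 51,500,000 − 10,400,000 = 41,100,000 m³
S = 1,553,120,000 / 41,100,000 = 37.7888 g/kg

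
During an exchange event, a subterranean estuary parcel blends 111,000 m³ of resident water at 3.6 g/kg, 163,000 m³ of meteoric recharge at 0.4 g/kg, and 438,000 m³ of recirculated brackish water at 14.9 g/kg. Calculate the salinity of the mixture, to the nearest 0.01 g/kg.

By conservation of dissolved salt,
salt = 111,000×3.6 + 163,000×0.4 + 438,000×14.9 = 399,600 + 65,200 + 6,526,200 = 6,991,000
volume = 111,000 + 163,000 + 438,000 = 712,000 m³
S = 6,991,000 / 712,000 = 9.8188 g/kg

9.82 g/kg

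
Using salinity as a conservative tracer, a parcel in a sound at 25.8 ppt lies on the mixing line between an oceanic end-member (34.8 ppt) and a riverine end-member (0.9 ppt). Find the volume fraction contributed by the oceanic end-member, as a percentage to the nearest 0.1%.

Let g be the oceanic fraction. Salt balance per unit volume:
g×34.8 + (1−g)×0.9 = 25.8
g = (25.8 − 0.9) / (34.8 − 0.9) = 24.9/33.9 = 0.7345

73.5%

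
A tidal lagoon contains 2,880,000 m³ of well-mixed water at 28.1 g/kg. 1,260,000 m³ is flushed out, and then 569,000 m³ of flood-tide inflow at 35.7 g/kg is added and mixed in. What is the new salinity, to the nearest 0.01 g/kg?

30.08 g/kg

Remaining after removal: 1,620,000 m³ at 28.1 g/kg (salt = 45,522,000)
After addition: salt = 45,522,000 + 569,000×35.7 = 65,835,300; volume = 2,189,000 m³
S = 65,835,300 / 2,189,000 = 30.0755 g/kg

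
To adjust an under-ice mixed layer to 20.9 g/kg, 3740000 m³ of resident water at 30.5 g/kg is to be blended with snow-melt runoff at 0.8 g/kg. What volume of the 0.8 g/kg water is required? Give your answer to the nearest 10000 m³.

1790000 m³

Salt balance: 3,740,000×30.5 + V×0.8 = (3,740,000+V)×20.9
114,070,000 + 0.8V = 78,166,000 + 20.9V
35,904,000 = 20.1V
V = 1,786,268.66 m³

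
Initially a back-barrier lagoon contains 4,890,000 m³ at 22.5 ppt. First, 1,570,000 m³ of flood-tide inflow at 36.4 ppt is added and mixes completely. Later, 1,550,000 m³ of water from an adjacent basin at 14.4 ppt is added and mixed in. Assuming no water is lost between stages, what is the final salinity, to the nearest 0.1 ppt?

23.7 ppt

Total salt / total volume:
Initial salt = 4,890,000×22.5 = 110,025,000
After stage 1: salt = 110,025,000 + 1,570,000×36.4 = 167,173,000; volume = 6,460,000 m³; S = 25.878 ppt
After stage 2: salt = 167,173,000 + 1,550,000×14.4 = 189,493,000; volume = 8,010,000 m³
S = 189,493,000 / 8,010,000 = 23.6571 ppt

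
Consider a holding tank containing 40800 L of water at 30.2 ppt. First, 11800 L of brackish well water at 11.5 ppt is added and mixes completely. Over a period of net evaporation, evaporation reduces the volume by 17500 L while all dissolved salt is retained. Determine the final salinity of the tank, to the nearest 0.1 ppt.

39.0 ppt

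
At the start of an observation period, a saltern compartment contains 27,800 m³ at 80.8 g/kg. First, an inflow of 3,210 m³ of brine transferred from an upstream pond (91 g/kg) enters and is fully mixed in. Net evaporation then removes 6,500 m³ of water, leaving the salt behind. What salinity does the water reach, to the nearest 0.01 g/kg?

103.56 g/kg

After mixing: salt = 27,800×80.8 + 3,210×91 = 2,538,350; volume = 31,010 m³
After evaporation: salt unchanged = 2,538,350; volume = 31,010 − 6,500 = 24,510 m³
S = 2,538,350 / 24,510 = 103.5639 g/kg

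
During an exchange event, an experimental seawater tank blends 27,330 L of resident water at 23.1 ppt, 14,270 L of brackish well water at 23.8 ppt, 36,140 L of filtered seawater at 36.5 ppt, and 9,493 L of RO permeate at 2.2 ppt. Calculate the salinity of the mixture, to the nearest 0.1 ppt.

Total salt / total volume:
salt = 27,330×23.1 + 14,270×23.8 + 36,140×36.5 + 9,493×2.2 = 631,323 + 339,626 + 1,319,110 + 20,884.6 = 2,310,943.6
volume = 27,330 + 14,270 + 36,140 + 9,493 = 87,233 L
S = 2,310,943.6 / 87,233 = 26.492 ppt

26.5 ppt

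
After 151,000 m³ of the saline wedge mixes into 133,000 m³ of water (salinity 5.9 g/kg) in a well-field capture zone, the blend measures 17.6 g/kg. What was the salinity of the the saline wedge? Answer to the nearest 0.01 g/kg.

Salt balance: 133,000×5.9 + 151,000×S = 284,000×17.6
784,700 + 151,000·S = 4,998,400
S = (4,998,400 − 784,700) / 151,000 = 27.9053 g/kg

27.91 g/kg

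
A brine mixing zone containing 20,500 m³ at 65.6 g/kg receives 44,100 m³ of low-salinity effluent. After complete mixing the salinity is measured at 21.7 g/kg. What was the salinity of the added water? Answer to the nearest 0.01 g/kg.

1.29 g/kg

Salt balance: 20,500×65.6 + 44,100×S = 64,600×21.7
1,344,800 + 44,100·S = 1,401,820
S = (1,401,820 − 1,344,800) / 44,100 = 1.293 g/kg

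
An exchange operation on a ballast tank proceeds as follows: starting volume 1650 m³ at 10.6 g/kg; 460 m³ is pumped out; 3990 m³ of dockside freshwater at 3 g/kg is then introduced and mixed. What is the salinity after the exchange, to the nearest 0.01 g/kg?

4.75 g/kg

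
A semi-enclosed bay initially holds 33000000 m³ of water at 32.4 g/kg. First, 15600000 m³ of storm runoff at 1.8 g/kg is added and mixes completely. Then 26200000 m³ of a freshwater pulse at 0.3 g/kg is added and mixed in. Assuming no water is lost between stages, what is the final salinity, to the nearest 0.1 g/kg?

By conservation of dissolved salt,
Initial salt = 33,000,000×32.4 = 1,069,200,000
After stage 1: salt = 1,069,200,000 + 15,600,000×1.8 = 1,097,280,000; volume = 48,600,000 m³; S = 22.578 g/kg
After stage 2: salt = 1,097,280,000 + 26,200,000×0.3 = 1,105,140,000; volume = 74,800,000 m³
S = 1,105,140,000 / 74,800,000 = 14.7746 g/kg

14.8 g/kg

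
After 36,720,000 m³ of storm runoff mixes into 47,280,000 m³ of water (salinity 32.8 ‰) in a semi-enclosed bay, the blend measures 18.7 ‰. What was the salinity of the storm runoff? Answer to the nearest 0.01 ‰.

Salt balance: 47,280,000×32.8 + 36,720,000×S = 84,000,000×18.7
1,550,784,000 + 36,720,000·S = 1,570,800,000
S = (1,570,800,000 − 1,550,784,000) / 36,720,000 = 0.5451 ‰

0.55 ‰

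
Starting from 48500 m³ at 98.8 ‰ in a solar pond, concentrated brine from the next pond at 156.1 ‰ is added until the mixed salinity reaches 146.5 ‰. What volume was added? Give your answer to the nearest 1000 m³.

Salt balance: 48,500×98.8 + V×156.1 = (48,500+V)×146.5
4,791,800 + 156.1V = 7,105,250 + 146.5V
2,313,450 = 9.6V
V = 240,984.38 m³

241000 m³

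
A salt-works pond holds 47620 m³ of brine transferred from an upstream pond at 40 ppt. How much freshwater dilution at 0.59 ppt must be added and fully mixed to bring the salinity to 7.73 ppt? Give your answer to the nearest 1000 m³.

215000 m³

Salt balance: 47,620×40 + V×0.59 = (47,620+V)×7.73
1,904,800 + 0.59V = 368,102.6 + 7.73V
1,536,697.4 = 7.14V
V = 215,223.73 m³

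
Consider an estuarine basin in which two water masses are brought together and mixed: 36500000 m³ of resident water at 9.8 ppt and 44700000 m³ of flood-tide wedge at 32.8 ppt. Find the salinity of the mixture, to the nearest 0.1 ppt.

22.5 ppt

Total salt / total volume:
salt = 36,500,000×9.8 + 44,700,000×32.8 = 357,700,000 + 1,466,160,000 = 1,823,860,000
volume = 36,500,000 + 44,700,000 = 81,200,000 m³
S = 1,823,860,000 / 81,200,000 = 22.461 ppt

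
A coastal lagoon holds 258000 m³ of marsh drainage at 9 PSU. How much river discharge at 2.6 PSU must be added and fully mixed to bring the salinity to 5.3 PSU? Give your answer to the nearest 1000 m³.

354000 m³

Salt balance: 258,000×9 + V×2.6 = (258,000+V)×5.3
2,322,000 + 2.6V = 1,367,400 + 5.3V
954,600 = 2.7V
V = 353,555.56 m³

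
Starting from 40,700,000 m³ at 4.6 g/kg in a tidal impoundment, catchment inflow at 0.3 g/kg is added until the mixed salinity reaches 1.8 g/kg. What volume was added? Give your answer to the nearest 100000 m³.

76000000 m³

Salt balance: 40,700,000×4.6 + V×0.3 = (40,700,000+V)×1.8
187,220,000 + 0.3V = 73,260,000 + 1.8V
113,960,000 = 1.5V
V = 75,973,333.33 m³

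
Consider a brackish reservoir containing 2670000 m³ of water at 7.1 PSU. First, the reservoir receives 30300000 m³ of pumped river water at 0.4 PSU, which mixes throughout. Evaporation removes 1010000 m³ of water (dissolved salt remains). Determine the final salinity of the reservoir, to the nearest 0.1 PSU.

1.0 PSU

After mixing: salt = 2,670,000×7.1 + 30,300,000×0.4 = 31,077,000; volume = 32,970,000 m³
After evaporation: salt unchanged = 31,077,000; volume = 32,970,000 − 1,010,000 = 31,960,000 m³
S = 31,077,000 / 31,960,000 = 0.9724 PSU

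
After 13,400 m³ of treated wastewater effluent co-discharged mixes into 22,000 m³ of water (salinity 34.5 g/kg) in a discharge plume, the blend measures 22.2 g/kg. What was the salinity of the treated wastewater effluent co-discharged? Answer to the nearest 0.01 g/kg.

Salt balance: 22,000×34.5 + 13,400×S = 35,400×22.2
759,000 + 13,400·S = 785,880
S = (785,880 − 759,000) / 13,400 = 2.006 g/kg

2.01 g/kg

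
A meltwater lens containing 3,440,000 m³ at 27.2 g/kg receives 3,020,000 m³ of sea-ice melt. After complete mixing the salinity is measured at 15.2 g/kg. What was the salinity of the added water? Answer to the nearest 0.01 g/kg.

1.53 g/kg

Salt balance: 3,440,000×27.2 + 3,020,000×S = 6,460,000×15.2
93,568,000 + 3,020,000·S = 98,192,000
S = (98,192,000 − 93,568,000) / 3,020,000 = 1.5311 g/kg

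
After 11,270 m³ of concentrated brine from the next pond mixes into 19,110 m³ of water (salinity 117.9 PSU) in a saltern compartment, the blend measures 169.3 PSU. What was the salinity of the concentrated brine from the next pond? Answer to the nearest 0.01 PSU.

Salt balance: 19,110×117.9 + 11,270×S = 30,380×169.3
2,253,069 + 11,270·S = 5,143,334
S = (5,143,334 − 2,253,069) / 11,270 = 256.4565 PSU

256.46 PSU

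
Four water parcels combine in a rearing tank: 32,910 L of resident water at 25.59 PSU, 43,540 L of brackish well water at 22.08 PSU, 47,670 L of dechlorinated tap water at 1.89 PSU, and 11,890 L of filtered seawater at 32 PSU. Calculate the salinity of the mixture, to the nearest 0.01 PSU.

Total salt / total volume:
salt = 32,910×25.59 + 43,540×22.08 + 47,670×1.89 + 11,890×32 = 842,166.9 + 961,363.2 + 90,096.3 + 380,480 = 2,274,106.4
volume = 32,910 + 43,540 + 47,670 + 11,890 = 136,010 L
S = 2,274,106.4 / 136,010 = 16.7201 PSU

16.72 PSU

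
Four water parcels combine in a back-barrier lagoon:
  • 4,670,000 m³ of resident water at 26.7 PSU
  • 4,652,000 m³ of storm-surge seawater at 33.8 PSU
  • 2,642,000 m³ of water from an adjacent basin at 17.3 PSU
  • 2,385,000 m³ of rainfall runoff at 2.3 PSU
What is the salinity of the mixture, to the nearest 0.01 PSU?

Conserving salt mass:
salt = 4,670,000×26.7 + 4,652,000×33.8 + 2,642,000×17.3 + 2,385,000×2.3 = 124,689,000 + 157,237,600 + 45,706,600 + 5,485,500 = 333,118,700
volume = 4,670,000 + 4,652,000 + 2,642,000 + 2,385,000 = 14,349,000 m³
S = 333,118,700 / 14,349,000 = 23.2155 PSU

23.22 PSU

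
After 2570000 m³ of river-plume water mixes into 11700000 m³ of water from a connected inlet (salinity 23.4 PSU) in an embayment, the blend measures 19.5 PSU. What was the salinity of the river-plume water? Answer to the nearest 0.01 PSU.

Salt balance: 11,700,000×23.4 + 2,570,000×S = 14,270,000×19.5
273,780,000 + 2,570,000·S = 278,265,000
S = (278,265,000 − 273,780,000) / 2,570,000 = 1.7451 PSU

1.75 PSU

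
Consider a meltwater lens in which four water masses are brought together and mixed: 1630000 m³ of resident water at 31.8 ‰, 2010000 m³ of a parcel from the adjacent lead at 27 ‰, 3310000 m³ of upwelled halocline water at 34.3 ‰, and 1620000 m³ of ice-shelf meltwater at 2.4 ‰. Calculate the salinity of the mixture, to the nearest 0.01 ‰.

Total salt / total volume:
salt = 1,630,000×31.8 + 2,010,000×27 + 3,310,000×34.3 + 1,620,000×2.4 = 51,834,000 + 54,270,000 + 113,533,000 + 3,888,000 = 223,525,000
volume = 1,630,000 + 2,010,000 + 3,310,000 + 1,620,000 = 8,570,000 m³
S = 223,525,000 / 8,570,000 = 26.0823 ‰

26.08 ‰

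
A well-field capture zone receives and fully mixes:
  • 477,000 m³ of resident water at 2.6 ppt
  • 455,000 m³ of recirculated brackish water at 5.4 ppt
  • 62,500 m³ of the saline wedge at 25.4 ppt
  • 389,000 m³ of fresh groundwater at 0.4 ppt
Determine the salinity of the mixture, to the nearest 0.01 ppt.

Salt balance:
salt = 477,000×2.6 + 455,000×5.4 + 62,500×25.4 + 389,000×0.4 = 1,240,200 + 2,457,000 + 1,587,500 + 155,600 = 5,440,300
volume = 477,000 + 455,000 + 62,500 + 389,000 = 1,383,500 m³
S = 5,440,300 / 1,383,500 = 3.9323 ppt

3.93 ppt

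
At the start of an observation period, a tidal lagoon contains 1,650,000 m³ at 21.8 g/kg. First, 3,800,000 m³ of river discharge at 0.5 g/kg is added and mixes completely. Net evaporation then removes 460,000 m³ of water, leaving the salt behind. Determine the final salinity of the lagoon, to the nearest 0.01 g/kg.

After mixing: salt = 1,650,000×21.8 + 3,800,000×0.5 = 37,870,000; volume = 5,450,000 m³
After evaporation: salt unchanged = 37,870,000; volume = 5,450,000 − 460,000 = 4,990,000 m³
S = 37,870,000 / 4,990,000 = 7.5892 g/kg

7.59 g/kg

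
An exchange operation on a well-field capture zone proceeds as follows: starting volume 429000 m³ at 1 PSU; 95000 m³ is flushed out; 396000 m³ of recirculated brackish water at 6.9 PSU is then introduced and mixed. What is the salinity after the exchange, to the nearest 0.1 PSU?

4.2 PSU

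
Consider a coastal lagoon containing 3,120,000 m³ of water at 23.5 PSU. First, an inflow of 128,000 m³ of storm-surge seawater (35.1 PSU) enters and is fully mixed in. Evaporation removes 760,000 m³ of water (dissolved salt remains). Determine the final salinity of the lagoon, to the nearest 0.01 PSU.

After mixing: salt = 3,120,000×23.5 + 128,000×35.1 = 77,812,800; volume = 3,248,000 m³
After evaporation: salt unchanged = 77,812,800; volume = 3,248,000 − 760,000 = 2,488,000 m³
S = 77,812,800 / 2,488,000 = 31.2752 PSU

31.28 PSU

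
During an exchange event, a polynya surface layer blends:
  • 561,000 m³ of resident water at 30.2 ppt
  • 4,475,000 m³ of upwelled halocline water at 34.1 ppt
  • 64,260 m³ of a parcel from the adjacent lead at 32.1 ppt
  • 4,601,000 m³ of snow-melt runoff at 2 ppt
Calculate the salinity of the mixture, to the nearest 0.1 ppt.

18.6 ppt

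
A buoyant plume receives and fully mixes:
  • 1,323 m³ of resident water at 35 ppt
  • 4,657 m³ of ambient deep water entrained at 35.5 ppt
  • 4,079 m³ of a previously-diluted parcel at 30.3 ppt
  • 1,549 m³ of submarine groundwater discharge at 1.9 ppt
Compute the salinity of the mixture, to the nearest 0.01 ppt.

29.13 ppt

Mass of salt is conserved:
salt = 1,323×35 + 4,657×35.5 + 4,079×30.3 + 1,549×1.9 = 46,305 + 165,323.5 + 123,593.7 + 2,943.1 = 338,165.3
volume = 1,323 + 4,657 + 4,079 + 1,549 = 11,608 m³
S = 338,165.3 / 11,608 = 29.1321 ppt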